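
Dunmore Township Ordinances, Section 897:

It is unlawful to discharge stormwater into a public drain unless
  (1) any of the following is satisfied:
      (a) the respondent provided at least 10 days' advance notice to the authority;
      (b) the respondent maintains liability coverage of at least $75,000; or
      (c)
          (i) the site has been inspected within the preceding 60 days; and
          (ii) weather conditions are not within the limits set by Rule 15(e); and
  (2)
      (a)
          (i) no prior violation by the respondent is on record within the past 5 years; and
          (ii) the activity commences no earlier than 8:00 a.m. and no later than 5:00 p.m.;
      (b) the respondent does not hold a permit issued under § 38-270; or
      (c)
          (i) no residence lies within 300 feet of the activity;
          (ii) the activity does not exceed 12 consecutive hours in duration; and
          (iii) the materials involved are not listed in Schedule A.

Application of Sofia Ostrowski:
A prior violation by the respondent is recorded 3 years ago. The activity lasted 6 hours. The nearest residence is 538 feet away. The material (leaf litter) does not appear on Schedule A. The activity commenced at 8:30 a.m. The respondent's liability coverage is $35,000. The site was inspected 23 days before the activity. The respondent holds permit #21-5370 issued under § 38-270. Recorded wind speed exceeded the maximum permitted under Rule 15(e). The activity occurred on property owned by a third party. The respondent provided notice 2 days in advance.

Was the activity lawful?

Yes — lawful.

(a) ≥10 days' notice — not satisfied.
(b) coverage ≥ $75,000 — fails.
(i) site inspected — met.
(ii) not (weather ok) — satisfied.
(c) = T AND T = true.
So (1) is satisfied (F OR F OR T).
(i) no prior violation — fails.
(ii) start within hours — satisfied.
(a): F AND T → false.
(b) not (holds permit) — not met.
(i) no residence in 300 ft — holds.
(ii) ≤ 12 hrs duration — satisfied.
(iii) not (Schedule A material) — met.
So (c) is satisfied (T AND T AND T).
So (2) is satisfied (F OR F OR T).
Overall = T AND T = true.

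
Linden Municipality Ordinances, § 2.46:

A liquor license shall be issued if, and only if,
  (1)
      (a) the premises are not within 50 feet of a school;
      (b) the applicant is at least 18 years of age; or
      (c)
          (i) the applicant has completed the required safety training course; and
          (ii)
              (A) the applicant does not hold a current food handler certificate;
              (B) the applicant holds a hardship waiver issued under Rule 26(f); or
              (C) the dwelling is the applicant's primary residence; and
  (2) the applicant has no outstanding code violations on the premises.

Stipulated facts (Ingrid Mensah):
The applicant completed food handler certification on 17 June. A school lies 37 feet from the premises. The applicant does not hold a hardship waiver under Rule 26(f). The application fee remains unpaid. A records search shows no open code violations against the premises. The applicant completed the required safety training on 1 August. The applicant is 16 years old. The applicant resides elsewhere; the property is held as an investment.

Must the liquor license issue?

No — denied.

(a) ≥50 ft from school — not satisfied.
(b) age ≥ 18 — fails.
(i) safety training — met.
(A) not (food handler cert.) — not satisfied.
(B) hardship waiver — not met.
(C) primary residence — not met.
(ii): F OR F OR F → false.
(c): T AND F → false.
So (1) is not satisfied (F OR F OR F).
(2) no code violations — holds.
So Overall is not satisfied (F AND T).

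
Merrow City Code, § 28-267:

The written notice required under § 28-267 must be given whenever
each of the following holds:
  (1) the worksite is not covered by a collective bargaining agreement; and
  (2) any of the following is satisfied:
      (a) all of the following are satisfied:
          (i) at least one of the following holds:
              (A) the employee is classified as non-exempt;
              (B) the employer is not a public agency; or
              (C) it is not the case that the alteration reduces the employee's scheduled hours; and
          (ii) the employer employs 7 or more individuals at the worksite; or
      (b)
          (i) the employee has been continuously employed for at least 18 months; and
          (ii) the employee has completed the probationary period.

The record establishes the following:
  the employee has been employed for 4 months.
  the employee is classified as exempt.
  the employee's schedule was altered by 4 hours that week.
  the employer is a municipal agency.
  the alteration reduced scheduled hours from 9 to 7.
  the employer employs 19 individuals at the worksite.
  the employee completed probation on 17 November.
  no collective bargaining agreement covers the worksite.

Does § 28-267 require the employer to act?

No — not required.

(1) no CBA — holds.
(A) non-exempt — not satisfied.
(B) not (public agency) — not met.
(C) not (hours reduced) — not met.
(i) = F OR F OR F = false.
(ii) ≥ 7 at site — met.
(a) = F AND T = false.
(i) tenure ≥ 18 mo. — fails.
(ii) past probation — met.
(b): F AND T → false.
So (2) is not satisfied (F OR F).
Overall: T AND F → false.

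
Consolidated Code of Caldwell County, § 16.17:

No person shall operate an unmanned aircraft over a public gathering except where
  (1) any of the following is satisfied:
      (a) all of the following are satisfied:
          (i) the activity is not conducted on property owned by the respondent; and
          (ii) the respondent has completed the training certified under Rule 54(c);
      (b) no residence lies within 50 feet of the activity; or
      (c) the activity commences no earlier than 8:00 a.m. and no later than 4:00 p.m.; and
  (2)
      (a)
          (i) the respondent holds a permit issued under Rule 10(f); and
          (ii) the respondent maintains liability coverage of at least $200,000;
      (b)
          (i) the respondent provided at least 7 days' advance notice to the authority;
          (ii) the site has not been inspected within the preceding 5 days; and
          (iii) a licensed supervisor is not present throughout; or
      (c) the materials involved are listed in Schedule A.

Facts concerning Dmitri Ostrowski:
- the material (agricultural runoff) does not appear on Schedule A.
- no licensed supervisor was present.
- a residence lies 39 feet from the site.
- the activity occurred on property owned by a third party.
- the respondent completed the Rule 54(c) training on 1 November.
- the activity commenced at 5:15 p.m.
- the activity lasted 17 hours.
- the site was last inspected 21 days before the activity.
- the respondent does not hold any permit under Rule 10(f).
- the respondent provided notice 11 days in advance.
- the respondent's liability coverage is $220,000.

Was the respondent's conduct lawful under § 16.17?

(i) not (own property) — met.
(ii) training certified — met.
(a): T AND T → true.
(b) no residence in 50 ft — fails.
(c) start within hours — not satisfied.
So (1) is satisfied (T OR F OR F).
(i) holds permit — not satisfied.
(ii) coverage ≥ $200,000 — met.
(a) = F AND T = false.
(i) ≥7 days' notice — satisfied.
(ii) not (site inspected) — holds.
(iii) not (supervisor present) — met.
(b) = T AND T AND T = true.
(c) Schedule A material — fails.
(2): F OR T OR F → true.
Overall = T AND T = true.

Yes — lawful.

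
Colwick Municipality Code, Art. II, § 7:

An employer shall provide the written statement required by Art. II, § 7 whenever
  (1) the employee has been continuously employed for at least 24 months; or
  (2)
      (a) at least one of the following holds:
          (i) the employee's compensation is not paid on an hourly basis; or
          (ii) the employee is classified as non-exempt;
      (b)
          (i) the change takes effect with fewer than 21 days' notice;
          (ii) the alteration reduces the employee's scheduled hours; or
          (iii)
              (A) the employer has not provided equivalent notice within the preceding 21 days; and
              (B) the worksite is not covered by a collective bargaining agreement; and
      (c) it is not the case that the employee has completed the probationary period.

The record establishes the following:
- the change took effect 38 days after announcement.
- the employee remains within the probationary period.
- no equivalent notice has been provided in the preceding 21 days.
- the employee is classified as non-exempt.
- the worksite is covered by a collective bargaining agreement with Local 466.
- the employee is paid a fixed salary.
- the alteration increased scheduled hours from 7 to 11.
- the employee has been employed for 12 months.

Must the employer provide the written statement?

No — not required.

(1) tenure ≥ 24 mo. — not met.
(i) not (hourly-paid) — satisfied.
(ii) non-exempt — met.
So (a) is satisfied (T OR T).
(i) < 21 days' notice — not satisfied.
(ii) hours reduced — not met.
(A) no recent notice — satisfied.
(B) no CBA — not met.
(iii) = T AND F = false.
(b) = F OR F OR F = false.
(c) not (past probation) — holds.
(2) = T AND F AND T = false.
Overall = F OR F = false.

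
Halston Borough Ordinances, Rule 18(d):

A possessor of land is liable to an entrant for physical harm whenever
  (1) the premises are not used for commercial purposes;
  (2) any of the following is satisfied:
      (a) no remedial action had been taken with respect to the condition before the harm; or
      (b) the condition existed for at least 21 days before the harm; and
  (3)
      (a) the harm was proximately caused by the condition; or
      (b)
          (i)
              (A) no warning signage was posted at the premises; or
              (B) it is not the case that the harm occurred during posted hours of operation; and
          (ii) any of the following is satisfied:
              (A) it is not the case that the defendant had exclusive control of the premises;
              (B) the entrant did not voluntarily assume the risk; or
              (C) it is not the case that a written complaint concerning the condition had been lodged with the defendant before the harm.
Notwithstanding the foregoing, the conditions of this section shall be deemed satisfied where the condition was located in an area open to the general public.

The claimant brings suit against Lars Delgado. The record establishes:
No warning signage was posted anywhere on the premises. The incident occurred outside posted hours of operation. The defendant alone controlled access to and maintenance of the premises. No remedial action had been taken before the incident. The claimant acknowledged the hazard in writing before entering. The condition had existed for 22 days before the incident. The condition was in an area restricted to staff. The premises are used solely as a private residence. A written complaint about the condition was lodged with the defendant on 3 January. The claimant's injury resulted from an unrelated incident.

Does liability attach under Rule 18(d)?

(1) not (commercial use) — satisfied.
(a) no remedial action — met.
(b) condition ≥21 days old — satisfied.
So (2) is satisfied (T OR T).
(a) proximate cause — fails.
(A) no signage posted — met.
(B) not (during posted hours) — satisfied.
So (i) is satisfied (T OR T).
(A) not (exclusive control) — not satisfied.
(B) no assumed risk — not satisfied.
(C) not (complaint lodged) — not met.
(ii): F OR F OR F → false.
So (b) is not satisfied (T AND F).
(3) = F OR F = false.
So Overall is not satisfied (T AND T AND F).
Exception (public area) — not satisfied.
Result: main false OR exception false → false.

No — not liable.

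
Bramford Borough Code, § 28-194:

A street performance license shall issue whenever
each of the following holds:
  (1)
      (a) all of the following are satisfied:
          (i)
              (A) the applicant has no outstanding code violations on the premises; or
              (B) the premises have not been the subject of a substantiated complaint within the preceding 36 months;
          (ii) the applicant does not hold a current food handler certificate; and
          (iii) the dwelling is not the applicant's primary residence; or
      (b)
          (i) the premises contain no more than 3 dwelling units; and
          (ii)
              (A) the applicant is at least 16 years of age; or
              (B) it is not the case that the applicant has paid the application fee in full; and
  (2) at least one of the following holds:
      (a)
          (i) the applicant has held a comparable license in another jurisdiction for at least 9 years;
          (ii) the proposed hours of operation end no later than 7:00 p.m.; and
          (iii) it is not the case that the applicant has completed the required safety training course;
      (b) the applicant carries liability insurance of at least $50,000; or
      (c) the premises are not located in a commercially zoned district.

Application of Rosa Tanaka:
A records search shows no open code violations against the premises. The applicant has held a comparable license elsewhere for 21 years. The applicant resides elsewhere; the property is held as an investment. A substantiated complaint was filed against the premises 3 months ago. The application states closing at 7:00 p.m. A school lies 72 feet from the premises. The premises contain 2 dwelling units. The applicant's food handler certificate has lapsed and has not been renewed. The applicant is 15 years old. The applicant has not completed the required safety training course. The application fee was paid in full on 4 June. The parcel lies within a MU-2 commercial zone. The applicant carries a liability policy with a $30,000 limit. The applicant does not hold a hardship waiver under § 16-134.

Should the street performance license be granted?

(A) no code violations — satisfied.
(B) no complaint in 36 mo. — not satisfied.
So (i) is satisfied (T OR F).
(ii) not (food handler cert.) — holds.
(iii) not (primary residence) — holds.
(a): T AND T AND T → true.
(i) ≤ 3 units — met.
(A) age ≥ 16 — fails.
(B) not (fee paid) — fails.
(ii): F OR F → false.
(b) = T AND F = false.
So (1) is satisfied (T OR F).
(i) prior license ≥ 9 yr — satisfied.
(ii) closes by 7 p.m. — met.
(iii) not (safety training) — holds.
(a) = T AND T AND T = true.
(b) insurance ≥ $50,000 — not met.
(c) not (commercially zoned) — not met.
So (2) is satisfied (T OR F OR F).
So Overall is satisfied (T AND T).

Yes — granted.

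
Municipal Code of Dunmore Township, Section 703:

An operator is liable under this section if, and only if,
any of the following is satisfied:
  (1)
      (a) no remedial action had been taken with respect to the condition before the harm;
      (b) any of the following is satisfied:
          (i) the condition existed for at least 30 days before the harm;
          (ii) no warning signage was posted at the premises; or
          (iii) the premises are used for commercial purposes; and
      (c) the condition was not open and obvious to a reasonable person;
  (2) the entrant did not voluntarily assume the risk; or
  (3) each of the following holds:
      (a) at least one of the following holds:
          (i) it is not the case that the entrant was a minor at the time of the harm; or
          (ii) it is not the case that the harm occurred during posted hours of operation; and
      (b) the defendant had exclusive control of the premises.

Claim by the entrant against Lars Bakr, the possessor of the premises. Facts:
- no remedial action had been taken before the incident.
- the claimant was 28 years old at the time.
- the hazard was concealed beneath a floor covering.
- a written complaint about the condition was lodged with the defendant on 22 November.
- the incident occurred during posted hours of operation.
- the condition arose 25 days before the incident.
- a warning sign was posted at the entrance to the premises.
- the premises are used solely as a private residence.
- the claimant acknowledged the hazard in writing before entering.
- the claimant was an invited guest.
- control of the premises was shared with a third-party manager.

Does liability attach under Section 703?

No — not liable.

(a) no remedial action — satisfied.
(i) condition ≥30 days old — fails.
(ii) no signage posted — not met.
(iii) commercial use — fails.
So (b) is not satisfied (F OR F OR F).
(c) not open/obvious — met.
(1) = T AND F AND T = false.
(2) no assumed risk — fails.
(i) not (entrant a minor) — met.
(ii) not (during posted hours) — fails.
(a): T OR F → true.
(b) exclusive control — not satisfied.
So (3) is not satisfied (T AND F).
So Overall is not satisfied (F OR F OR F).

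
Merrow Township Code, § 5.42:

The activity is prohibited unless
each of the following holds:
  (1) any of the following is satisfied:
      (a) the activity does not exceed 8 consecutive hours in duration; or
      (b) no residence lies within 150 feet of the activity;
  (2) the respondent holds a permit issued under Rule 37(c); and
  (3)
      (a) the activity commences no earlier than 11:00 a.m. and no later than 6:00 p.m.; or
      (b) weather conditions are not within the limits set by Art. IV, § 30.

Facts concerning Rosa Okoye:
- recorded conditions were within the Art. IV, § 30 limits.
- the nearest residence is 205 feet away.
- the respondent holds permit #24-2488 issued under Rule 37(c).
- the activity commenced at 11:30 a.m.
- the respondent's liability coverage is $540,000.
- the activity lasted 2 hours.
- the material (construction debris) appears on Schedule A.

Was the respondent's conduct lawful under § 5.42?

(a) ≤ 8 hrs duration — holds.
(b) no residence in 150 ft — holds.
So (1) is satisfied (T OR T).
(2) holds permit — met.
(a) start within hours — holds.
(b) not (weather ok) — not met.
(3) = T OR F = true.
Overall: T AND T AND T → true.

Yes — lawful.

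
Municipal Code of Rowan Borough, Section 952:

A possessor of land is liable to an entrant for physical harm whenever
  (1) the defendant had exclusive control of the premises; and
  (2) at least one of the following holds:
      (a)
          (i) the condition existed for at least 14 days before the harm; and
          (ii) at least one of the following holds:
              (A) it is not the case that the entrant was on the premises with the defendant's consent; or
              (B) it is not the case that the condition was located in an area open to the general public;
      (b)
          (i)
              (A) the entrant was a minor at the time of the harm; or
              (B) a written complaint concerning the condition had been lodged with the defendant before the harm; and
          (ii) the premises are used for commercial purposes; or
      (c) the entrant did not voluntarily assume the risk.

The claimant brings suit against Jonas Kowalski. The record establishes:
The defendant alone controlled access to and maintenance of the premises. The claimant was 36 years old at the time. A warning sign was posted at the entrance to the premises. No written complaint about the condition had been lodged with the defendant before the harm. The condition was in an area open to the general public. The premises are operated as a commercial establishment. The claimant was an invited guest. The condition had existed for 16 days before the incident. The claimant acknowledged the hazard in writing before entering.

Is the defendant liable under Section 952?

No — not liable.

(1) exclusive control — met.
(i) condition ≥14 days old — holds.
(A) not (consent to enter) — not met.
(B) not (public area) — fails.
(ii) = F OR F = false.
So (a) is not satisfied (T AND F).
(A) entrant a minor — fails.
(B) complaint lodged — not met.
So (i) is not satisfied (F OR F).
(ii) commercial use — met.
So (b) is not satisfied (F AND T).
(c) no assumed risk — not satisfied.
So (2) is not satisfied (F OR F OR F).
Overall = T AND F = false.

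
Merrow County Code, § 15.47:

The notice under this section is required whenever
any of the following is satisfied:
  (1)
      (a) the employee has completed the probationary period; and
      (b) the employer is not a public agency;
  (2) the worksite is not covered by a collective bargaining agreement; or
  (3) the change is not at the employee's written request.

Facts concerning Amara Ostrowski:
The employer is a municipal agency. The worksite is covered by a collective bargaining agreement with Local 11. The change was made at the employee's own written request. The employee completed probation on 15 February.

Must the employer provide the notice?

(a) past probation — holds.
(b) not (public agency) — fails.
So (1) is not satisfied (T AND F).
(2) no CBA — fails.
(3) not employee-requested — not satisfied.
So Overall is not satisfied (F OR F OR F).

No — not required.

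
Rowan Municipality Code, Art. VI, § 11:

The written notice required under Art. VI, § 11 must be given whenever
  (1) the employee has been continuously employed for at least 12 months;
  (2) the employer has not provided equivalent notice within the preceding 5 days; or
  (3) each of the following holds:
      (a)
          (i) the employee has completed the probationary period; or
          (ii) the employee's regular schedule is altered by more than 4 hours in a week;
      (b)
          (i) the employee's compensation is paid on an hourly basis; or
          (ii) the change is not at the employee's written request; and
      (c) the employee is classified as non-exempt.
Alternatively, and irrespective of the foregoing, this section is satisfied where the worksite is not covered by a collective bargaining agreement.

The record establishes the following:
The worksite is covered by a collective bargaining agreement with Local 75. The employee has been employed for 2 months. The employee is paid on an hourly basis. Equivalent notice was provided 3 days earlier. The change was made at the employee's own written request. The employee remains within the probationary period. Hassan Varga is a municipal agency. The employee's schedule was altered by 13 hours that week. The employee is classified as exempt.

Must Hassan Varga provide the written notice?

No — not required.

(1) tenure ≥ 12 mo. — not met.
(2) no recent notice — not met.
(i) past probation — not satisfied.
(ii) schedule shift > 4h — met.
(a) = F OR T = true.
(i) hourly-paid — holds.
(ii) not employee-requested — not met.
So (b) is satisfied (T OR F).
(c) non-exempt — not met.
(3): T AND T AND F → false.
Overall: F OR F OR F → false.
Exception (no CBA) — not satisfied.
Result: main false OR exception false → false.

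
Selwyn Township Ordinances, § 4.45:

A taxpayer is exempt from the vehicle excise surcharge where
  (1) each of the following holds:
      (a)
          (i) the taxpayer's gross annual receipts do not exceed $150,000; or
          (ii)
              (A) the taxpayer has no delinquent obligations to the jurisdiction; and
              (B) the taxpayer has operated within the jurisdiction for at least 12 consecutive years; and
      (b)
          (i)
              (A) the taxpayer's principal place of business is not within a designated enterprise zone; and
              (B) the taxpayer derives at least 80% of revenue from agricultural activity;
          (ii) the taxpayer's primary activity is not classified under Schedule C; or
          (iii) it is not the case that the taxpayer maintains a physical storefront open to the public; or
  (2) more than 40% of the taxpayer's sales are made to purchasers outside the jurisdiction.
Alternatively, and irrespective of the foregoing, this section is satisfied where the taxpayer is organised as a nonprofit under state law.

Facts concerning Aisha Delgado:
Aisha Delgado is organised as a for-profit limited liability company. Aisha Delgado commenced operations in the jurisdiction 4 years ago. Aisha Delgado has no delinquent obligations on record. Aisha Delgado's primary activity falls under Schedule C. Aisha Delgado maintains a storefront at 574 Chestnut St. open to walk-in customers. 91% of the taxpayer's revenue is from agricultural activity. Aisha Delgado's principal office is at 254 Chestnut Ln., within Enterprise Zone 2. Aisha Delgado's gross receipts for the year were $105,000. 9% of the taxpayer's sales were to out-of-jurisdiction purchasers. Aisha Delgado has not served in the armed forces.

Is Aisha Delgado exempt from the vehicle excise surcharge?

No — not exempt.

(i) receipts ≤ $150,000 — satisfied.
(A) no delinquency — holds.
(B) ≥ 12 yrs in jurisdiction — fails.
So (ii) is not satisfied (T AND F).
So (a) is satisfied (T OR F).
(A) not (in enterprise zone) — not met.
(B) ≥80% agricultural — satisfied.
So (i) is not satisfied (F AND T).
(ii) not (Schedule C activity) — not satisfied.
(iii) not (has storefront) — not satisfied.
(b): F OR F OR F → false.
(1): T AND F → false.
(2) >40% out-of-jur. sales — fails.
Overall = F OR F = false.
Exception (nonprofit) — not satisfied.
Result: main false OR exception false → false.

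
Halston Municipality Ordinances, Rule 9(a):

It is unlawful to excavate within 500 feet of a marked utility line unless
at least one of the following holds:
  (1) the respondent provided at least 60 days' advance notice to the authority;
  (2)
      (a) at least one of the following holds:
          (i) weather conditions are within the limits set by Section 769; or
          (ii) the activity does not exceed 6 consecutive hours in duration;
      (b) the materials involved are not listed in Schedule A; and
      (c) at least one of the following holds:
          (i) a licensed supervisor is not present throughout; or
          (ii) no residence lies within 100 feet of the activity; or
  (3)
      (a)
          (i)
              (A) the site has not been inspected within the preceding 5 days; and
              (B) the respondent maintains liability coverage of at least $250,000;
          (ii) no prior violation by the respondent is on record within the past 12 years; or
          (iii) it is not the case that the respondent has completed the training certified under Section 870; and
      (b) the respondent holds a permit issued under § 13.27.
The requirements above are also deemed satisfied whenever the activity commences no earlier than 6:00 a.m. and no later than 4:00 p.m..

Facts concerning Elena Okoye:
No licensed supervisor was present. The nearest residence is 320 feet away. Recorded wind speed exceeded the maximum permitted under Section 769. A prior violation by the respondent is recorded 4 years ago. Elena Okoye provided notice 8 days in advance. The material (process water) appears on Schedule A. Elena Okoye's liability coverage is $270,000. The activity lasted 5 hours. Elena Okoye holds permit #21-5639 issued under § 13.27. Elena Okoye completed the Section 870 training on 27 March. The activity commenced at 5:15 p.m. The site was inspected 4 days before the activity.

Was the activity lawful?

No — unlawful.

(1) ≥60 days' notice — not satisfied.
(i) weather ok — not met.
(ii) ≤ 6 hrs duration — holds.
(a): F OR T → true.
(b) not (Schedule A material) — fails.
(i) not (supervisor present) — satisfied.
(ii) no residence in 100 ft — met.
So (c) is satisfied (T OR T).
So (2) is not satisfied (T AND F AND T).
(A) not (site inspected) — not met.
(B) coverage ≥ $250,000 — holds.
(i): F AND T → false.
(ii) no prior violation — fails.
(iii) not (training certified) — not met.
(a) = F OR F OR F = false.
(b) holds permit — holds.
(3) = F AND T = false.
Overall: F OR F OR F → false.
Exception (start within hours) — not satisfied.
Result: main false OR exception false → false.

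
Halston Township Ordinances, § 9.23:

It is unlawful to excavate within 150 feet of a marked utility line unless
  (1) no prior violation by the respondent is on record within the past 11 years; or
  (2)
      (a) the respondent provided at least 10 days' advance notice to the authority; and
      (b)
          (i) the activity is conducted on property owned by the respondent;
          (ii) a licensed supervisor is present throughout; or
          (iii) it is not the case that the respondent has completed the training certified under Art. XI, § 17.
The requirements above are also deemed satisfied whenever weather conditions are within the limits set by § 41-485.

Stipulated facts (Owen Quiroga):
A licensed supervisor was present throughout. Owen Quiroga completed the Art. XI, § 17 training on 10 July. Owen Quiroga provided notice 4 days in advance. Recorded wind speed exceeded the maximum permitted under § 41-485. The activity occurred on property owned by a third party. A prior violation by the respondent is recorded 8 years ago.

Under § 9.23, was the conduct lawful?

No — unlawful.

(1) no prior violation — fails.
(a) ≥10 days' notice — fails.
(i) own property — not met.
(ii) supervisor present — met.
(iii) not (training certified) — fails.
So (b) is satisfied (F OR T OR F).
(2) = F AND T = false.
Overall: F OR F → false.
Exception (weather ok) — not satisfied.
Result: main false OR exception false → false.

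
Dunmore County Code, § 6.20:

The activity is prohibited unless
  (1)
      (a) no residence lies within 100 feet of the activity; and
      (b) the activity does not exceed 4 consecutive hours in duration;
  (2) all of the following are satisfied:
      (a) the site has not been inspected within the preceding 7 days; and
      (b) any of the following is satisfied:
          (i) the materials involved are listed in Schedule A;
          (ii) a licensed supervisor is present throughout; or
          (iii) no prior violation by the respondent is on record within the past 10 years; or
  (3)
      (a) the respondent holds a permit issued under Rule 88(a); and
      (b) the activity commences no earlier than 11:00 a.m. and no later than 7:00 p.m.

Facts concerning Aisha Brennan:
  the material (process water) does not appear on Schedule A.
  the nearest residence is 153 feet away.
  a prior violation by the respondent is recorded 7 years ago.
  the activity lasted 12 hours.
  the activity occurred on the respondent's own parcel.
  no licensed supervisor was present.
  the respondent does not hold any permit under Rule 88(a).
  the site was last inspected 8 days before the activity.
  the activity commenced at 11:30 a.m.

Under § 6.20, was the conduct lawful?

No — unlawful.

(a) no residence in 100 ft — holds.
(b) ≤ 4 hrs duration — not met.
(1): T AND F → false.
(a) not (site inspected) — met.
(i) Schedule A material — not met.
(ii) supervisor present — fails.
(iii) no prior violation — fails.
(b) = F OR F OR F = false.
(2): T AND F → false.
(a) holds permit — fails.
(b) start within hours — satisfied.
(3) = F AND T = false.
Overall: F OR F OR F → false.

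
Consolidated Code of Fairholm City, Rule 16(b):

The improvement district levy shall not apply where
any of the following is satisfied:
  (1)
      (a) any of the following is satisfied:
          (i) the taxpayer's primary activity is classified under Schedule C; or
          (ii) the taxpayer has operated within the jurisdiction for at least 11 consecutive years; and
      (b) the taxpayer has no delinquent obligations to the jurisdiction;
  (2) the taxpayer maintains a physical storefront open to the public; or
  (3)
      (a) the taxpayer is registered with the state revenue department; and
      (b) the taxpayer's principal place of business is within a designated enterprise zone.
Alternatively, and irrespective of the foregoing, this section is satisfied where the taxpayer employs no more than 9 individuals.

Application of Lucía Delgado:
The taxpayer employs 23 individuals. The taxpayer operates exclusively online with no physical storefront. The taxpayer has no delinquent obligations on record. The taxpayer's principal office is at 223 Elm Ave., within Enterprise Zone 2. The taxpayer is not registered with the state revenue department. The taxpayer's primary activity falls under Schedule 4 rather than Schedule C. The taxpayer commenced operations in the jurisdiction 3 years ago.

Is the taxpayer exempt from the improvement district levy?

(i) Schedule C activity — not satisfied.
(ii) ≥ 11 yrs in jurisdiction — not met.
(a): F OR F → false.
(b) no delinquency — holds.
So (1) is not satisfied (F AND T).
(2) has storefront — fails.
(a) state-registered — not satisfied.
(b) in enterprise zone — satisfied.
(3) = F AND T = false.
Overall: F OR F OR F → false.
Exception (≤ 9 employees) — not satisfied.
Result: main false OR exception false → false.

No — not exempt.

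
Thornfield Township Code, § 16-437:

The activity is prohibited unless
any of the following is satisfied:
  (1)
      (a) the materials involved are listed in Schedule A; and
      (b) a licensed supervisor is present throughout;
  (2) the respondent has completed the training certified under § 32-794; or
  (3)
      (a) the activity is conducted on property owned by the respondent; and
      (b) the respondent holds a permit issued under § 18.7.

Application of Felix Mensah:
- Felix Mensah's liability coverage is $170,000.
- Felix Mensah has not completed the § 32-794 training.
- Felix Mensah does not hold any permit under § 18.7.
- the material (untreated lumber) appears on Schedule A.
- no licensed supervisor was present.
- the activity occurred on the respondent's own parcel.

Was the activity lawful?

No — unlawful.

(a) Schedule A material — met.
(b) supervisor present — fails.
(1) = T AND F = false.
(2) training certified — fails.
(a) own property — satisfied.
(b) holds permit — not satisfied.
(3) = T AND F = false.
So Overall is not satisfied (F OR F OR F).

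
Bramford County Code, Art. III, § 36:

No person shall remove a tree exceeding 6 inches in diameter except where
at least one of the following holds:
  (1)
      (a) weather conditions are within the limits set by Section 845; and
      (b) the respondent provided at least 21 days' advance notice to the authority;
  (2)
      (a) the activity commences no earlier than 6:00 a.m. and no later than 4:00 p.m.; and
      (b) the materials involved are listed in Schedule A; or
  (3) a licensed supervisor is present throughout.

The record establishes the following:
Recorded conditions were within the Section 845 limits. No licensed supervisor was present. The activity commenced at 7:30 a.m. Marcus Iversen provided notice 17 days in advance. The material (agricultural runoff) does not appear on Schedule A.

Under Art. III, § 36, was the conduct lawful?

(a) weather ok — met.
(b) ≥21 days' notice — fails.
(1) = T AND F = false.
(a) start within hours — met.
(b) Schedule A material — not met.
(2): T AND F → false.
(3) supervisor present — not satisfied.
So Overall is not satisfied (F OR F OR F).

No — unlawful.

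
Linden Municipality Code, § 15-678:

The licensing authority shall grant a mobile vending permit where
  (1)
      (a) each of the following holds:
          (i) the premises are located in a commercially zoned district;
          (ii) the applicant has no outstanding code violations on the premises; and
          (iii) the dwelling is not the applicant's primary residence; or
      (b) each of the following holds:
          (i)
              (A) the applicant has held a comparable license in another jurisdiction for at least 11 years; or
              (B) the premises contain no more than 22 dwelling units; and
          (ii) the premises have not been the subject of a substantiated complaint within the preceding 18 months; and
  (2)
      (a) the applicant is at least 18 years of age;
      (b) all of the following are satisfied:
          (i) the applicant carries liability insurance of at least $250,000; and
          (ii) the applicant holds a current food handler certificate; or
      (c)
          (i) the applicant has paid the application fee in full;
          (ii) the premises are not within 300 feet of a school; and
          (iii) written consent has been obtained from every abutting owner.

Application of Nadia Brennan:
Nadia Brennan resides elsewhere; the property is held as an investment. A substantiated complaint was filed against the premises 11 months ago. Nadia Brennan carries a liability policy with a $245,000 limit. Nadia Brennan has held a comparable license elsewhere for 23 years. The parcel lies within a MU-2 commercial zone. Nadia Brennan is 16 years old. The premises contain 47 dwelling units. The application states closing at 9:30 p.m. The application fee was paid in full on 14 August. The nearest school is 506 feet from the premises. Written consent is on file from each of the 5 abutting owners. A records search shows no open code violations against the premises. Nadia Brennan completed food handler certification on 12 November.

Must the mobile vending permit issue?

(i) commercially zoned — satisfied.
(ii) no code violations — met.
(iii) not (primary residence) — satisfied.
So (a) is satisfied (T AND T AND T).
(A) prior license ≥ 11 yr — satisfied.
(B) ≤ 22 units — not met.
(i): T OR F → true.
(ii) no complaint in 18 mo. — fails.
So (b) is not satisfied (T AND F).
(1): T OR F → true.
(a) age ≥ 18 — not met.
(i) insurance ≥ $250,000 — fails.
(ii) food handler cert. — satisfied.
(b) = F AND T = false.
(i) fee paid — met.
(ii) ≥300 ft from school — holds.
(iii) all abutters consent — holds.
(c) = T AND T AND T = true.
(2) = F OR F OR T = true.
So Overall is satisfied (T AND T).

Yes — granted.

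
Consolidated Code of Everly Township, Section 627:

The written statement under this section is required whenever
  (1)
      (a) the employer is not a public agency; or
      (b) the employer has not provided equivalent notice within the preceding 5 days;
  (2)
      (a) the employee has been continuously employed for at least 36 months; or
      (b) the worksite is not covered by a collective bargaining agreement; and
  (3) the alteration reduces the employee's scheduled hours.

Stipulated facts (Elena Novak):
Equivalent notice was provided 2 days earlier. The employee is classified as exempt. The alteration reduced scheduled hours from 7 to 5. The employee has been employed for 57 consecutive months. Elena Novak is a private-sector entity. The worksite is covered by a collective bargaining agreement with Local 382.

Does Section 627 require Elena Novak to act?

(a) not (public agency) — holds.
(b) no recent notice — not met.
So (1) is satisfied (T OR F).
(a) tenure ≥ 36 mo. — satisfied.
(b) no CBA — not met.
So (2) is satisfied (T OR F).
(3) hours reduced — holds.
Overall: T AND T AND T → true.

Yes — required.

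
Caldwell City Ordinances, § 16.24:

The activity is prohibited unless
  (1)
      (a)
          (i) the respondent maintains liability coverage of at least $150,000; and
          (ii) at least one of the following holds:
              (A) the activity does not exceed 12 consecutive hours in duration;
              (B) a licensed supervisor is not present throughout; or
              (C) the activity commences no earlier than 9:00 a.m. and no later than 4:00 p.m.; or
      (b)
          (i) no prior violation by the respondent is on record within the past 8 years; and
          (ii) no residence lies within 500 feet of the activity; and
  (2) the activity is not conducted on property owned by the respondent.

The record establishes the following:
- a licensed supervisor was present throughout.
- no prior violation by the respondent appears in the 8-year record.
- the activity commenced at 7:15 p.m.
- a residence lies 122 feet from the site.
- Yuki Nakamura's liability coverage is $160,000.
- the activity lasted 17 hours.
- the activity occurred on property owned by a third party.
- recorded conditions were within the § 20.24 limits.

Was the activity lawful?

(i) coverage ≥ $150,000 — met.
(A) ≤ 12 hrs duration — fails.
(B) not (supervisor present) — fails.
(C) start within hours — not satisfied.
So (ii) is not satisfied (F OR F OR F).
So (a) is not satisfied (T AND F).
(i) no prior violation — satisfied.
(ii) no residence in 500 ft — not met.
So (b) is not satisfied (T AND F).
(1) = F OR F = false.
(2) not (own property) — satisfied.
Overall = F AND T = false.

No — unlawful.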